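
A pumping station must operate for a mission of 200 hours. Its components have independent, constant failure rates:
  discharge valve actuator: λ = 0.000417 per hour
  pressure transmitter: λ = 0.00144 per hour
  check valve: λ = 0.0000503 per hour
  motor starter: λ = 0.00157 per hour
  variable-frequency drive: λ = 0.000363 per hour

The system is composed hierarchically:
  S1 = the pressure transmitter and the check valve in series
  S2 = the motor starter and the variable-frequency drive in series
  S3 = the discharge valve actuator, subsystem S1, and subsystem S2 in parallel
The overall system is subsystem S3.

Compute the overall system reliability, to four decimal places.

R(discharge valve actuator) = exp(−0.000417 × 200) = 0.919983
R(pressure transmitter) = exp(−0.00144 × 200) = 0.749762
R(check valve) = exp(−0.0000503 × 200) = 0.989990
R(motor starter) = exp(−0.00157 × 200) = 0.730519
R(variable-frequency drive) = exp(−0.000363 × 200) = 0.929973
Series (pressure transmitter and check valve): 0.749762 × 0.989990 = 0.742257
Series (motor starter and variable-frequency drive): 0.730519 × 0.929973 = 0.679363
Parallel (discharge valve actuator, [0.742257], and [0.679363]): 1 − (1 − 0.919983)(1 − 0.742257)(1 − 0.679363) = 0.9934

0.9934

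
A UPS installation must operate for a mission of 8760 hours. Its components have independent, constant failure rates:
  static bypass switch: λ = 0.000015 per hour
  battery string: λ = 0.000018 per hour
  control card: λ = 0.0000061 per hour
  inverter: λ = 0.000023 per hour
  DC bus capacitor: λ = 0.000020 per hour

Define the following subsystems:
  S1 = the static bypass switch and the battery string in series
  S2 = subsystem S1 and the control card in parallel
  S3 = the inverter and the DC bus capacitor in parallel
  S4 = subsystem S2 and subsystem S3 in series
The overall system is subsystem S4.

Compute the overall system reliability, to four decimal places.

0.9580

R(static bypass switch) = exp(−0.000015 × 8760) = 0.876867
R(battery string) = exp(−0.000018 × 8760) = 0.854123
R(control card) = exp(−0.0000061 × 8760) = 0.947967
R(inverter) = exp(−0.000023 × 8760) = 0.817520
R(DC bus capacitor) = exp(−0.000020 × 8760) = 0.839289
Series (static bypass switch and battery string): 0.876867 × 0.854123 = 0.748952
Parallel ([0.748952] and control card): 1 − (1 − 0.748952)(1 − 0.947967) = 0.986937
Parallel (inverter and DC bus capacitor): 1 − (1 − 0.817520)(1 − 0.839289) = 0.970673
Series ([0.986937] and [0.970673]): 0.986937 × 0.970673 = 0.9580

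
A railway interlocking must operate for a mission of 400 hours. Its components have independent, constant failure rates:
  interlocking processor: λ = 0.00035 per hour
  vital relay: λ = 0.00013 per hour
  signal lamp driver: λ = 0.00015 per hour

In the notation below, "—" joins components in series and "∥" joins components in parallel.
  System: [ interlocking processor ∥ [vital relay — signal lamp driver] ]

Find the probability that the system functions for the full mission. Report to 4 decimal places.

R(interlocking processor) = exp(−0.00035 × 400) = 0.869358
R(vital relay) = exp(−0.00013 × 400) = 0.949329
R(signal lamp driver) = exp(−0.00015 × 400) = 0.941765
Series (vital relay and signal lamp driver): 0.949329 × 0.941765 = 0.894045
Parallel (interlocking processor and [0.894045]): 1 − (1 − 0.869358)(1 − 0.894045) = 0.9862

0.9862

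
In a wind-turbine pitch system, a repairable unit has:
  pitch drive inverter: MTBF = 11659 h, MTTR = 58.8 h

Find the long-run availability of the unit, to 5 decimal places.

0.99498

A(pitch drive inverter) = MTBF/(MTBF+MTTR) = 11659/(11659+58.8) = 0.99498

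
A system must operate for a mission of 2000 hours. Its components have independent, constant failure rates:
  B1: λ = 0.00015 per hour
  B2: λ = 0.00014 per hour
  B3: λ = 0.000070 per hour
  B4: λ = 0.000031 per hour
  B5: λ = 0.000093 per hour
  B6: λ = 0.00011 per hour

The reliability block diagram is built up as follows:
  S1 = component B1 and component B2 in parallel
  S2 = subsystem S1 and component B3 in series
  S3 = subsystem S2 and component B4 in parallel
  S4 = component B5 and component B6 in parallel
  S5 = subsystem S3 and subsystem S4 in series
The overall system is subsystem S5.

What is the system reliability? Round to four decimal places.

R(B1) = exp(−0.00015 × 2000) = 0.740818
R(B2) = exp(−0.00014 × 2000) = 0.755784
R(B3) = exp(−0.000070 × 2000) = 0.869358
R(B4) = exp(−0.000031 × 2000) = 0.939883
R(B5) = exp(−0.000093 × 2000) = 0.830274
R(B6) = exp(−0.00011 × 2000) = 0.802519
Parallel (B1 and B2): 1 − (1 − 0.740818)(1 − 0.755784) = 0.936704
Series ([0.936704] and B3): 0.936704 × 0.869358 = 0.814331
Parallel ([0.814331] and B4): 1 − (1 − 0.814331)(1 − 0.939883) = 0.988838
Parallel (B5 and B6): 1 − (1 − 0.830274)(1 − 0.802519) = 0.966482
Series ([0.988838] and [0.966482]): 0.988838 × 0.966482 = 0.9557

0.9557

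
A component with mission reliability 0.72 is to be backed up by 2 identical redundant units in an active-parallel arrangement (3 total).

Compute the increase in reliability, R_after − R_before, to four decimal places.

R_before = 0.72
R_after = 1 − (1 − 0.72)^3 = 0.9780
ΔR = 0.9780 − 0.72 = 0.2580

0.2580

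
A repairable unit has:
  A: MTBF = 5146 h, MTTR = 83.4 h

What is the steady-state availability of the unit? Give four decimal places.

0.9841

A(A) = MTBF/(MTBF+MTTR) = 5146/(5146+83.4) = 0.9841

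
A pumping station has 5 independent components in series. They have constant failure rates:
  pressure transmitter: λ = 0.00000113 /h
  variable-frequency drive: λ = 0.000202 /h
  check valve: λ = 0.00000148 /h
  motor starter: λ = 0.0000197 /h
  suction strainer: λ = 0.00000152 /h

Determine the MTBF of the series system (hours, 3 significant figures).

Series of exponential components: λ_sys = Σ λ_i
λ_sys = 0.00000113 + 0.000202 + 0.00000148 + 0.0000197 + 0.00000152 = 2.2583e-04 /h
MTBF = 1 / λ_sys = 4430 h

4430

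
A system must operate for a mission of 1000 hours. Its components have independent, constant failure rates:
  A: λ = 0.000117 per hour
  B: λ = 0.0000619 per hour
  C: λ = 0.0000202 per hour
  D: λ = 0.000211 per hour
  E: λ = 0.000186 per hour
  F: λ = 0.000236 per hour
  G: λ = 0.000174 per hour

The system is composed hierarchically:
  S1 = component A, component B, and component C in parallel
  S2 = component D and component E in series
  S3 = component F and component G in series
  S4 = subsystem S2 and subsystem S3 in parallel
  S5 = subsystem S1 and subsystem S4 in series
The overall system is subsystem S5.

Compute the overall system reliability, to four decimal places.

0.8897

R(A) = exp(−0.000117 × 1000) = 0.889585
R(B) = exp(−0.0000619 × 1000) = 0.939977
R(C) = exp(−0.0000202 × 1000) = 0.980003
R(D) = exp(−0.000211 × 1000) = 0.809774
R(E) = exp(−0.000186 × 1000) = 0.830274
R(F) = exp(−0.000236 × 1000) = 0.789781
R(G) = exp(−0.000174 × 1000) = 0.840297
Parallel (A, B, and C): 1 − (1 − 0.889585)(1 − 0.939977)(1 − 0.980003) = 0.999867
Series (D and E): 0.809774 × 0.830274 = 0.672334
Series (F and G): 0.789781 × 0.840297 = 0.663651
Parallel ([0.672334] and [0.663651]): 1 − (1 − 0.672334)(1 − 0.663651) = 0.889790
Series ([0.999867] and [0.889790]): 0.999867 × 0.889790 = 0.8897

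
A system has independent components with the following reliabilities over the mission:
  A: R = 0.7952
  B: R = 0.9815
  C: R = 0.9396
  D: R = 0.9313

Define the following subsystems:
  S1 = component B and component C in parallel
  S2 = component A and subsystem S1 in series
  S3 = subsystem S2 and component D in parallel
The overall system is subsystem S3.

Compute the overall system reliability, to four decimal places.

Parallel (B and C): 1 − (1 − 0.981500)(1 − 0.939600) = 0.998883
Series (A and [0.998883]): 0.795200 × 0.998883 = 0.794312
Parallel ([0.794312] and D): 1 − (1 − 0.794312)(1 − 0.931300) = 0.9859

0.9859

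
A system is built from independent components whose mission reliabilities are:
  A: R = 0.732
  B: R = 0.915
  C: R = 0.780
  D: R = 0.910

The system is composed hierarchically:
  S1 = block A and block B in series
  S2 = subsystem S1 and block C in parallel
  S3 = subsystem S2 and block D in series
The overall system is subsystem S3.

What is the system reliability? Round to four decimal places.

0.8439

Series (A and B): 0.732000 × 0.915000 = 0.669780
Parallel ([0.669780] and C): 1 − (1 − 0.669780)(1 − 0.780000) = 0.927352
Series ([0.927352] and D): 0.927352 × 0.910000 = 0.8439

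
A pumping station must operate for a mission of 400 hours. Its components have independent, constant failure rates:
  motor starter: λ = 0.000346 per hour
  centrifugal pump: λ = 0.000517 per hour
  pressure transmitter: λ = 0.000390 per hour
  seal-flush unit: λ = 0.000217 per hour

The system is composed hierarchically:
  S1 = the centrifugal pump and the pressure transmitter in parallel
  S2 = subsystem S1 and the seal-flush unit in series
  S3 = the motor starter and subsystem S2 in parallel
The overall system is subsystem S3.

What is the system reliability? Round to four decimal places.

0.9861

R(motor starter) = exp(−0.000346 × 400) = 0.870750
R(centrifugal pump) = exp(−0.000517 × 400) = 0.813182
R(pressure transmitter) = exp(−0.000390 × 400) = 0.855559
R(seal-flush unit) = exp(−0.000217 × 400) = 0.916860
Parallel (centrifugal pump and pressure transmitter): 1 − (1 − 0.813182)(1 − 0.855559) = 0.973016
Series ([0.973016] and seal-flush unit): 0.973016 × 0.916860 = 0.892119
Parallel (motor starter and [0.892119]): 1 − (1 − 0.870750)(1 − 0.892119) = 0.9861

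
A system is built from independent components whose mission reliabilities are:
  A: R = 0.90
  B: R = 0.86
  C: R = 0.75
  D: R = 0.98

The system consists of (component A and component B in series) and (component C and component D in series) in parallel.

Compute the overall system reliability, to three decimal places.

0.940

Series (A and B): 0.90000 × 0.86000 = 0.77400
Series (C and D): 0.75000 × 0.98000 = 0.73500
Parallel ([0.77400] and [0.73500]): 1 − (1 − 0.77400)(1 − 0.73500) = 0.940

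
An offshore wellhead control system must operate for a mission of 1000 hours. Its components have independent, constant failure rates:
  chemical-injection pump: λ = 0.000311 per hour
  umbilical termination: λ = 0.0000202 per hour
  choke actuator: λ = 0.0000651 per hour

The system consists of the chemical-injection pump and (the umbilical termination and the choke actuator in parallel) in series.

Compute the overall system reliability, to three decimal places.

0.732

R(chemical-injection pump) = exp(−0.000311 × 1000) = 0.73271
R(umbilical termination) = exp(−0.0000202 × 1000) = 0.98000
R(choke actuator) = exp(−0.0000651 × 1000) = 0.93697
Parallel (umbilical termination and choke actuator): 1 − (1 − 0.98000)(1 − 0.93697) = 0.99874
Series (chemical-injection pump and [0.99874]): 0.73271 × 0.99874 = 0.732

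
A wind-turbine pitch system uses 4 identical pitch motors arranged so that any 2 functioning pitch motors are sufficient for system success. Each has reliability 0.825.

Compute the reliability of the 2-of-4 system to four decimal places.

0.9814

R = Σ_{i=2}^{4} C(4,i) p^i (1−p)^{4−i} with p = 0.825
C(4,2)·0.825^2·0.175^2 = 0.125065
C(4,3)·0.825^3·0.175^1 = 0.393061
C(4,4)·0.825^4·0.175^0 = 0.463250
Sum = 0.9814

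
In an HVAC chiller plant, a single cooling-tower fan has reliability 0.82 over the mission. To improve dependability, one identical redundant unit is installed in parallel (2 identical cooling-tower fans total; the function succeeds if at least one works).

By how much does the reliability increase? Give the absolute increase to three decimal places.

0.148

R_before = 0.82
R_after = 1 − (1 − 0.82)^2 = 0.968
ΔR = 0.968 − 0.82 = 0.148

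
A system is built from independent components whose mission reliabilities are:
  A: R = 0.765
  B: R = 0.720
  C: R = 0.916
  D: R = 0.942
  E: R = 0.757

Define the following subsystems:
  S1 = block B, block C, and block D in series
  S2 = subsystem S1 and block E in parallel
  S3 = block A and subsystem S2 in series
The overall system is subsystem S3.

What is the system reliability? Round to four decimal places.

Series (B, C, and D): 0.720000 × 0.916000 × 0.942000 = 0.621268
Parallel ([0.621268] and E): 1 − (1 − 0.621268)(1 − 0.757000) = 0.907968
Series (A and [0.907968]): 0.765000 × 0.907968 = 0.6946

0.6946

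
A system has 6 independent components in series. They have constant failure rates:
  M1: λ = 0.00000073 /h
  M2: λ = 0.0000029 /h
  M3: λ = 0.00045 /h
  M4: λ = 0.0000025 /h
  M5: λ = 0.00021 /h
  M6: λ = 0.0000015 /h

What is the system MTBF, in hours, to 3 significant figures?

1500

Series of exponential components: λ_sys = Σ λ_i
λ_sys = 0.00000073 + 0.0000029 + 0.00045 + 0.0000025 + 0.00021 + 0.0000015 = 6.6763e-04 /h
MTBF = 1 / λ_sys = 1500 h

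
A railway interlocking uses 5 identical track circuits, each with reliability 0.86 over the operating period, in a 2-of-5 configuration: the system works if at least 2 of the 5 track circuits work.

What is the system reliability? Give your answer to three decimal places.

R = Σ_{i=2}^{5} C(5,i) p^i (1−p)^{5−i} with p = 0.86
C(5,2)·0.86^2·0.14^3 = 0.02029
C(5,3)·0.86^3·0.14^2 = 0.12467
C(5,4)·0.86^4·0.14^1 = 0.38291
C(5,5)·0.86^5·0.14^0 = 0.47043
Sum = 0.998

0.998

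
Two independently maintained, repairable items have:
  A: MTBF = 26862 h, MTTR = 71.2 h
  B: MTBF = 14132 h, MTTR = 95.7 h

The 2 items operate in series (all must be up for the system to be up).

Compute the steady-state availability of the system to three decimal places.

A(A) = MTBF/(MTBF+MTTR) = 26862/(26862+71.2) = 0.997356
A(B) = MTBF/(MTBF+MTTR) = 14132/(14132+95.7) = 0.993274
Series availability: 0.997356 × 0.993274 = 0.991

0.991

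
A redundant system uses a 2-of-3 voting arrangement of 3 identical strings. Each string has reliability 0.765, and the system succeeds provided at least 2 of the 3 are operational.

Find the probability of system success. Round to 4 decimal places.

0.8603

R = Σ_{i=2}^{3} C(3,i) p^i (1−p)^{3−i} with p = 0.765
C(3,2)·0.765^2·0.235^1 = 0.412584
C(3,3)·0.765^3·0.235^0 = 0.447697
Sum = 0.8603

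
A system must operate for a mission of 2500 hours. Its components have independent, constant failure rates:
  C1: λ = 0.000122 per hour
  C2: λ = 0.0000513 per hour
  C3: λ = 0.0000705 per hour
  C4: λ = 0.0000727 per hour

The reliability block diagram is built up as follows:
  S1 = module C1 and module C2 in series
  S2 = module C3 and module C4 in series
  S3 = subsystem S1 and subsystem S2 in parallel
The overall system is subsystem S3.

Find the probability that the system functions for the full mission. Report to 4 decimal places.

R(C1) = exp(−0.000122 × 2500) = 0.737123
R(C2) = exp(−0.0000513 × 2500) = 0.879633
R(C3) = exp(−0.0000705 × 2500) = 0.838408
R(C4) = exp(−0.0000727 × 2500) = 0.833810
Series (C1 and C2): 0.737123 × 0.879633 = 0.648398
Series (C3 and C4): 0.838408 × 0.833810 = 0.699073
Parallel ([0.648398] and [0.699073]): 1 − (1 − 0.648398)(1 − 0.699073) = 0.8942

0.8942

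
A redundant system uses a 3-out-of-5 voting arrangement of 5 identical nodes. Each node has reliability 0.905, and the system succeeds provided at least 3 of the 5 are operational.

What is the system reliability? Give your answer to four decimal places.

R = Σ_{i=3}^{5} C(5,i) p^i (1−p)^{5−i} with p = 0.905
C(5,3)·0.905^3·0.095^2 = 0.066895
C(5,4)·0.905^4·0.095^1 = 0.318631
C(5,5)·0.905^5·0.095^0 = 0.607076
Sum = 0.9926

0.9926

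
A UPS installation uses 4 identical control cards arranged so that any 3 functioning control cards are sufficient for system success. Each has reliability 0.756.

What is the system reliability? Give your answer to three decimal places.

R = Σ_{i=3}^{4} C(4,i) p^i (1−p)^{4−i} with p = 0.756
C(4,3)·0.756^3·0.244^1 = 0.42171
C(4,4)·0.756^4·0.244^0 = 0.32665
Sum = 0.748

0.748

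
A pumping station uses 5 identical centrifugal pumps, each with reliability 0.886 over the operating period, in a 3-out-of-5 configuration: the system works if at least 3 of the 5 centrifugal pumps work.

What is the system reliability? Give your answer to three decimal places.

0.988

R = Σ_{i=3}^{5} C(5,i) p^i (1−p)^{5−i} with p = 0.886
C(5,3)·0.886^3·0.114^2 = 0.09039
C(5,4)·0.886^4·0.114^1 = 0.35124
C(5,5)·0.886^5·0.114^0 = 0.54597
Sum = 0.988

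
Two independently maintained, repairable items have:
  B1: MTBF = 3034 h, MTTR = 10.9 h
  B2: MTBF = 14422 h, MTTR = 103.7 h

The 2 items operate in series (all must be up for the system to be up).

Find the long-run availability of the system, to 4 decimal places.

A(B1) = MTBF/(MTBF+MTTR) = 3034/(3034+10.9) = 0.996420
A(B2) = MTBF/(MTBF+MTTR) = 14422/(14422+103.7) = 0.992861
Series availability: 0.996420 × 0.992861 = 0.9893

0.9893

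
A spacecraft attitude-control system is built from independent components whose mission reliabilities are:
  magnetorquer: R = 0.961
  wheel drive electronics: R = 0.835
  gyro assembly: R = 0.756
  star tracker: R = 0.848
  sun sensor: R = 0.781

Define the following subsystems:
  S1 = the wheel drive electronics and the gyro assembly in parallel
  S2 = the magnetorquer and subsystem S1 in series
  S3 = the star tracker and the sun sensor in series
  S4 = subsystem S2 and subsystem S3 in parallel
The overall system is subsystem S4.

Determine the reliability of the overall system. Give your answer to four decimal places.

Parallel (wheel drive electronics and gyro assembly): 1 − (1 − 0.835000)(1 − 0.756000) = 0.959740
Series (magnetorquer and [0.959740]): 0.961000 × 0.959740 = 0.922310
Series (star tracker and sun sensor): 0.848000 × 0.781000 = 0.662288
Parallel ([0.922310] and [0.662288]): 1 − (1 − 0.922310)(1 − 0.662288) = 0.9738

0.9738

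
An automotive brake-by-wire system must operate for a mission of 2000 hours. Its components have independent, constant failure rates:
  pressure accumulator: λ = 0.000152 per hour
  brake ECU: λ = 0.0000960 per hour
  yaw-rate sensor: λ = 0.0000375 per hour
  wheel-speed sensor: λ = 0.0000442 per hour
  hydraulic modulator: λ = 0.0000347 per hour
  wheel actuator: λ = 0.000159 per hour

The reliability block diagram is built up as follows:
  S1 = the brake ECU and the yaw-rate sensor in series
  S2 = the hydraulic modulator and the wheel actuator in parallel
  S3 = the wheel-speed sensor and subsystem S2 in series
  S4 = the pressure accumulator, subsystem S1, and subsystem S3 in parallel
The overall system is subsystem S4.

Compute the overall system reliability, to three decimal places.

0.994

R(pressure accumulator) = exp(−0.000152 × 2000) = 0.73786
R(brake ECU) = exp(−0.0000960 × 2000) = 0.82531
R(yaw-rate sensor) = exp(−0.0000375 × 2000) = 0.92774
R(wheel-speed sensor) = exp(−0.0000442 × 2000) = 0.91539
R(hydraulic modulator) = exp(−0.0000347 × 2000) = 0.93295
R(wheel actuator) = exp(−0.000159 × 2000) = 0.72760
Series (brake ECU and yaw-rate sensor): 0.82531 × 0.92774 = 0.76567
Parallel (hydraulic modulator and wheel actuator): 1 − (1 − 0.93295)(1 − 0.72760) = 0.98174
Series (wheel-speed sensor and [0.98174]): 0.91539 × 0.98174 = 0.89867
Parallel (pressure accumulator, [0.76567], and [0.89867]): 1 − (1 − 0.73786)(1 − 0.76567)(1 − 0.89867) = 0.994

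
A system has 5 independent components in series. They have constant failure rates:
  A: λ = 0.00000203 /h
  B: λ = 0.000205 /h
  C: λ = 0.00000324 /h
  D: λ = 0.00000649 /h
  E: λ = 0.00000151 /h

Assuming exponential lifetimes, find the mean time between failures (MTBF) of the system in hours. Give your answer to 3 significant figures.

4580

Series of exponential components: λ_sys = Σ λ_i
λ_sys = 0.00000203 + 0.000205 + 0.00000324 + 0.00000649 + 0.00000151 = 2.1827e-04 /h
MTBF = 1 / λ_sys = 4580 h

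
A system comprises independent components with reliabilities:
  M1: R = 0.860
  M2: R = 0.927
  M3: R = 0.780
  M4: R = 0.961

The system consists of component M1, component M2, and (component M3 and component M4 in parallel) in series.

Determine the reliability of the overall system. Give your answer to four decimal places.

Parallel (M3 and M4): 1 − (1 − 0.780000)(1 − 0.961000) = 0.991420
Series (M1, M2, and [0.991420]): 0.860000 × 0.927000 × 0.991420 = 0.7904

0.7904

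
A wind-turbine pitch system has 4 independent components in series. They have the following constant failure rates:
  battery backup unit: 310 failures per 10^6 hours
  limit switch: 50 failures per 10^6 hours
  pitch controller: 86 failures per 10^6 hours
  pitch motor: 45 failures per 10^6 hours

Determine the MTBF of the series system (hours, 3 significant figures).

Series of exponential components: λ_sys = Σ λ_i
λ_sys = 0.00031 + 0.000050 + 0.000086 + 0.000045 = 4.9100e-04 /h
MTBF = 1 / λ_sys = 2040 h

2040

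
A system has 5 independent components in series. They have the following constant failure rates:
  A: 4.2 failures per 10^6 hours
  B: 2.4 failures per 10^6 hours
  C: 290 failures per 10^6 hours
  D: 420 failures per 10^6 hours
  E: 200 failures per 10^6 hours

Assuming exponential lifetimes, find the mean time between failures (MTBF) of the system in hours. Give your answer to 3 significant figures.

Series of exponential components: λ_sys = Σ λ_i
λ_sys = 0.0000042 + 0.0000024 + 0.00029 + 0.00042 + 0.00020 = 9.1660e-04 /h
MTBF = 1 / λ_sys = 1090 h

1090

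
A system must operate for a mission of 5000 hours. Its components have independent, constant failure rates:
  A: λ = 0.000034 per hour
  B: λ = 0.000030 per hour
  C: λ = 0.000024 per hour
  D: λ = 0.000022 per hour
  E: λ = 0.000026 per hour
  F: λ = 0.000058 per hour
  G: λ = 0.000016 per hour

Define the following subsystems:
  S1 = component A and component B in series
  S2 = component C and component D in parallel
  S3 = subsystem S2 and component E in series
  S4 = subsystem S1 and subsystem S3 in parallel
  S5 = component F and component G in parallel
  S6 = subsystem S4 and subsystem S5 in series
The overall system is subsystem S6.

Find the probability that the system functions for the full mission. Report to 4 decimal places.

R(A) = exp(−0.000034 × 5000) = 0.843665
R(B) = exp(−0.000030 × 5000) = 0.860708
R(C) = exp(−0.000024 × 5000) = 0.886920
R(D) = exp(−0.000022 × 5000) = 0.895834
R(E) = exp(−0.000026 × 5000) = 0.878095
R(F) = exp(−0.000058 × 5000) = 0.748264
R(G) = exp(−0.000016 × 5000) = 0.923116
Series (A and B): 0.843665 × 0.860708 = 0.726149
Parallel (C and D): 1 − (1 − 0.886920)(1 − 0.895834) = 0.988221
Series ([0.988221] and E): 0.988221 × 0.878095 = 0.867752
Parallel ([0.726149] and [0.867752]): 1 − (1 − 0.726149)(1 − 0.867752) = 0.963784
Parallel (F and G): 1 − (1 − 0.748264)(1 − 0.923116) = 0.980646
Series ([0.963784] and [0.980646]): 0.963784 × 0.980646 = 0.9451

0.9451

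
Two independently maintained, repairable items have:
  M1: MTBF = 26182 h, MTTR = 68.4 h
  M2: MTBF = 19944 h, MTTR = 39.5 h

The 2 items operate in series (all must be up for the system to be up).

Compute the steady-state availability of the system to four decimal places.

A(M1) = MTBF/(MTBF+MTTR) = 26182/(26182+68.4) = 0.997394
A(M2) = MTBF/(MTBF+MTTR) = 19944/(19944+39.5) = 0.998023
Series availability: 0.997394 × 0.998023 = 0.9954

0.9954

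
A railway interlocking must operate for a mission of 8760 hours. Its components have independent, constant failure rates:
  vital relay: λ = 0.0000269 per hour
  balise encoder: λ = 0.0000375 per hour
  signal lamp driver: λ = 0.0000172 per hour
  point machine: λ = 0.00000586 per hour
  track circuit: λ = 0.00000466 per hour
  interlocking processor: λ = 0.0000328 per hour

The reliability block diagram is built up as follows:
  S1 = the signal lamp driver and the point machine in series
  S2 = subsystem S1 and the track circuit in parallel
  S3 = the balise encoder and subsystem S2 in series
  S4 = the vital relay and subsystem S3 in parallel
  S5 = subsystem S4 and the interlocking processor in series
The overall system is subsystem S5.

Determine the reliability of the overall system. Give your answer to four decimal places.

0.7053

R(vital relay) = exp(−0.0000269 × 8760) = 0.790062
R(balise encoder) = exp(−0.0000375 × 8760) = 0.720003
R(signal lamp driver) = exp(−0.0000172 × 8760) = 0.860130
R(point machine) = exp(−0.00000586 × 8760) = 0.949962
R(track circuit) = exp(−0.00000466 × 8760) = 0.960000
R(interlocking processor) = exp(−0.0000328 × 8760) = 0.750266
Series (signal lamp driver and point machine): 0.860130 × 0.949962 = 0.817091
Parallel ([0.817091] and track circuit): 1 − (1 − 0.817091)(1 − 0.960000) = 0.992684
Series (balise encoder and [0.992684]): 0.720003 × 0.992684 = 0.714735
Parallel (vital relay and [0.714735]): 1 − (1 − 0.790062)(1 − 0.714735) = 0.940112
Series ([0.940112] and interlocking processor): 0.940112 × 0.750266 = 0.7053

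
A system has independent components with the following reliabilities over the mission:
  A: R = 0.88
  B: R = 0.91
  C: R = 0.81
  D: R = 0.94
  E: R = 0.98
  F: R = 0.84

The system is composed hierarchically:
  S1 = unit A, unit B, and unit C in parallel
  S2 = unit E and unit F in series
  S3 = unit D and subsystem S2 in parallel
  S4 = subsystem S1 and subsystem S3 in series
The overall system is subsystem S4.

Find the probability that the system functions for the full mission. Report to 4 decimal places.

Parallel (A, B, and C): 1 − (1 − 0.880000)(1 − 0.910000)(1 − 0.810000) = 0.997948
Series (E and F): 0.980000 × 0.840000 = 0.823200
Parallel (D and [0.823200]): 1 − (1 − 0.940000)(1 − 0.823200) = 0.989392
Series ([0.997948] and [0.989392]): 0.997948 × 0.989392 = 0.9874

0.9874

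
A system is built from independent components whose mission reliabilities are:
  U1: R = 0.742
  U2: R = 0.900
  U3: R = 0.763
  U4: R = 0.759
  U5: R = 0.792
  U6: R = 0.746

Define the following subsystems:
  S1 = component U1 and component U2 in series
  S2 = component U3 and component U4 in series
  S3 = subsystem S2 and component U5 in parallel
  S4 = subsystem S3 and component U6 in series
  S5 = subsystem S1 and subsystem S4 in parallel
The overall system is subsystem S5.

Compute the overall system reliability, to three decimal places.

Series (U1 and U2): 0.74200 × 0.90000 = 0.66780
Series (U3 and U4): 0.76300 × 0.75900 = 0.57912
Parallel ([0.57912] and U5): 1 − (1 − 0.57912)(1 − 0.79200) = 0.91246
Series ([0.91246] and U6): 0.91246 × 0.74600 = 0.68070
Parallel ([0.66780] and [0.68070]): 1 − (1 − 0.66780)(1 − 0.68070) = 0.894

0.894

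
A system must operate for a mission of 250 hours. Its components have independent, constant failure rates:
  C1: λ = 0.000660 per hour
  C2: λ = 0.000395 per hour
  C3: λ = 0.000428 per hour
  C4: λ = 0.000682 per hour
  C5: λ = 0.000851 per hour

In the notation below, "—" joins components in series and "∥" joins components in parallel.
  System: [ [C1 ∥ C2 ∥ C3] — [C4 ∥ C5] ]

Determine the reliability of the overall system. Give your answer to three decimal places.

0.969

R(C1) = exp(−0.000660 × 250) = 0.84789
R(C2) = exp(−0.000395 × 250) = 0.90597
R(C3) = exp(−0.000428 × 250) = 0.89853
R(C4) = exp(−0.000682 × 250) = 0.84324
R(C5) = exp(−0.000851 × 250) = 0.80836
Parallel (C1, C2, and C3): 1 − (1 − 0.84789)(1 − 0.90597)(1 − 0.89853) = 0.99855
Parallel (C4 and C5): 1 − (1 − 0.84324)(1 − 0.80836) = 0.96996
Series ([0.99855] and [0.96996]): 0.99855 × 0.96996 = 0.969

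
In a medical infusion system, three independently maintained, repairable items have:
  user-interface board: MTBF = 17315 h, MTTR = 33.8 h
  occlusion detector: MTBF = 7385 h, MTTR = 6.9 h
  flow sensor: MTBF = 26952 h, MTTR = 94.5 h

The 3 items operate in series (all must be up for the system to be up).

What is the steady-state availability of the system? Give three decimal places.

A(user-interface board) = MTBF/(MTBF+MTTR) = 17315/(17315+33.8) = 0.998052
A(occlusion detector) = MTBF/(MTBF+MTTR) = 7385/(7385+6.9) = 0.999067
A(flow sensor) = MTBF/(MTBF+MTTR) = 26952/(26952+94.5) = 0.996506
Series availability: 0.998052 × 0.999067 × 0.996506 = 0.994

0.994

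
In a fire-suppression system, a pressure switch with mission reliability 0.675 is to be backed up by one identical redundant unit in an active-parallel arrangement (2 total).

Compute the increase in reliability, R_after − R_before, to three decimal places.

R_before = 0.675
R_after = 1 − (1 − 0.675)^2 = 0.894
ΔR = 0.894 − 0.675 = 0.219

0.219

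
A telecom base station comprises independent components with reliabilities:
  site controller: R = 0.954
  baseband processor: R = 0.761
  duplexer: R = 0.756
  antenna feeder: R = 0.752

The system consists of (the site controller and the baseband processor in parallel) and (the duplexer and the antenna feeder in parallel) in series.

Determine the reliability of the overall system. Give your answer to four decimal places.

0.9292

Parallel (site controller and baseband processor): 1 − (1 − 0.954000)(1 − 0.761000) = 0.989006
Parallel (duplexer and antenna feeder): 1 − (1 − 0.756000)(1 − 0.752000) = 0.939488
Series ([0.989006] and [0.939488]): 0.989006 × 0.939488 = 0.9292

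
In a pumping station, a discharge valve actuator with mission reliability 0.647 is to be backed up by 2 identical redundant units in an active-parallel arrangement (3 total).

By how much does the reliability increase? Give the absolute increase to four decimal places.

0.3090

R_before = 0.647
R_after = 1 − (1 − 0.647)^3 = 0.9560
ΔR = 0.9560 − 0.647 = 0.3090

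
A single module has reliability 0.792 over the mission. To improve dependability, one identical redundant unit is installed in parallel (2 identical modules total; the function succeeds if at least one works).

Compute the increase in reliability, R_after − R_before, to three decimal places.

R_before = 0.792
R_after = 1 − (1 − 0.792)^2 = 0.957
ΔR = 0.957 − 0.792 = 0.165

0.165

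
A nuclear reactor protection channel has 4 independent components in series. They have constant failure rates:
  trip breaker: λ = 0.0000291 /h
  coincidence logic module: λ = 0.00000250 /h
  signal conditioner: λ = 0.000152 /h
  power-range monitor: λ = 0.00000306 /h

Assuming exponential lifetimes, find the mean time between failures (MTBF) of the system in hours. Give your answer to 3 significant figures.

5360

Series of exponential components: λ_sys = Σ λ_i
λ_sys = 0.0000291 + 0.00000250 + 0.000152 + 0.00000306 = 1.8666e-04 /h
MTBF = 1 / λ_sys = 5360 h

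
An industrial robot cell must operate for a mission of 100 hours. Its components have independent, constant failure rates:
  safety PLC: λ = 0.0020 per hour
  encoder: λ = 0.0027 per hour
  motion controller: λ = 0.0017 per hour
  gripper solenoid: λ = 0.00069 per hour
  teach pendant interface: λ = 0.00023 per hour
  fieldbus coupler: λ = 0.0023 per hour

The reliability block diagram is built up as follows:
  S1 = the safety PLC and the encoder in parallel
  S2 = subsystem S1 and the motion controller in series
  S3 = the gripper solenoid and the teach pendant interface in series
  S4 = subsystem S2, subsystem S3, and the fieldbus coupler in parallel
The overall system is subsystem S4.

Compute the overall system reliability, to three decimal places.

0.997

R(safety PLC) = exp(−0.0020 × 100) = 0.81873
R(encoder) = exp(−0.0027 × 100) = 0.76338
R(motion controller) = exp(−0.0017 × 100) = 0.84366
R(gripper solenoid) = exp(−0.00069 × 100) = 0.93333
R(teach pendant interface) = exp(−0.00023 × 100) = 0.97726
R(fieldbus coupler) = exp(−0.0023 × 100) = 0.79453
Parallel (safety PLC and encoder): 1 − (1 − 0.81873)(1 − 0.76338) = 0.95711
Series ([0.95711] and motion controller): 0.95711 × 0.84366 = 0.80748
Series (gripper solenoid and teach pendant interface): 0.93333 × 0.97726 = 0.91211
Parallel ([0.80748], [0.91211], and fieldbus coupler): 1 − (1 − 0.80748)(1 − 0.91211)(1 − 0.79453) = 0.997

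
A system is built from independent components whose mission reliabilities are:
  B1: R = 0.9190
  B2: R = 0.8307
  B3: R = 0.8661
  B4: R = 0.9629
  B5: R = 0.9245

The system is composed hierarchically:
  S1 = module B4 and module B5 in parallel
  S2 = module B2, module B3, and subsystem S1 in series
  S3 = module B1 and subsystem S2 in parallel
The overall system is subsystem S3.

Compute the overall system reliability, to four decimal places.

0.9771

Parallel (B4 and B5): 1 − (1 − 0.962900)(1 − 0.924500) = 0.997199
Series (B2, B3, and [0.997199]): 0.830700 × 0.866100 × 0.997199 = 0.717454
Parallel (B1 and [0.717454]): 1 − (1 − 0.919000)(1 − 0.717454) = 0.9771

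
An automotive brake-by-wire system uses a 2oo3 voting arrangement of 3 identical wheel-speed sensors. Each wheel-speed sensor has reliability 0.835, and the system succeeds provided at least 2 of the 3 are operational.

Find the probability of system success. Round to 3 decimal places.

0.927

R = Σ_{i=2}^{3} C(3,i) p^i (1−p)^{3−i} with p = 0.835
C(3,2)·0.835^2·0.165^1 = 0.34513
C(3,3)·0.835^3·0.165^0 = 0.58218
Sum = 0.927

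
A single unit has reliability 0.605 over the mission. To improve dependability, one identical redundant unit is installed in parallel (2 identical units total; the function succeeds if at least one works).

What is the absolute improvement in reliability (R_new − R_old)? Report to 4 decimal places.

R_before = 0.605
R_after = 1 − (1 − 0.605)^2 = 0.8440
ΔR = 0.8440 − 0.605 = 0.2390

0.2390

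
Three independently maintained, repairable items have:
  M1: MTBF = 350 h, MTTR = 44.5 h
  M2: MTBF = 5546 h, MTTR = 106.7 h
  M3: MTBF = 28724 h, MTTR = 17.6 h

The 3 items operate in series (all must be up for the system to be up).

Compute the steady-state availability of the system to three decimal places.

A(M1) = MTBF/(MTBF+MTTR) = 350/(350+44.5) = 0.887199
A(M2) = MTBF/(MTBF+MTTR) = 5546/(5546+106.7) = 0.981124
A(M3) = MTBF/(MTBF+MTTR) = 28724/(28724+17.6) = 0.999388
Series availability: 0.887199 × 0.981124 × 0.999388 = 0.870

0.870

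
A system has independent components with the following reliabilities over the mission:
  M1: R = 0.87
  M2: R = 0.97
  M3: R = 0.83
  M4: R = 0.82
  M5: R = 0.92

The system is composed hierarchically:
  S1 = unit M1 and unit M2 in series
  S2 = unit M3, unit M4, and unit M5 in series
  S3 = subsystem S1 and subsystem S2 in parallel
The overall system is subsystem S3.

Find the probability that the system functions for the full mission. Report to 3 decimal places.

0.942

Series (M1 and M2): 0.87000 × 0.97000 = 0.84390
Series (M3, M4, and M5): 0.83000 × 0.82000 × 0.92000 = 0.62615
Parallel ([0.84390] and [0.62615]): 1 − (1 − 0.84390)(1 − 0.62615) = 0.942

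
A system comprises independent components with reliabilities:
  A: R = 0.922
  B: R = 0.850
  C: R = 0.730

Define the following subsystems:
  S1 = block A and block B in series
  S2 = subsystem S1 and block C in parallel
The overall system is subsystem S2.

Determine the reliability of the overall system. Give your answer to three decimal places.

Series (A and B): 0.92200 × 0.85000 = 0.78370
Parallel ([0.78370] and C): 1 − (1 − 0.78370)(1 − 0.73000) = 0.942

0.942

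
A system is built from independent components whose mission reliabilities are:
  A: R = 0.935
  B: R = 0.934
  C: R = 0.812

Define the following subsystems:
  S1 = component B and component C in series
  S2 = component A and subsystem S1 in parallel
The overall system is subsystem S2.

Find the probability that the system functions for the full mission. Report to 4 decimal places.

0.9843

Series (B and C): 0.934000 × 0.812000 = 0.758408
Parallel (A and [0.758408]): 1 − (1 − 0.935000)(1 − 0.758408) = 0.9843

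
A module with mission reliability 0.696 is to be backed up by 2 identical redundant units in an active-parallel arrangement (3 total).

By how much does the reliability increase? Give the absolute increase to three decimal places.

R_before = 0.696
R_after = 1 − (1 − 0.696)^3 = 0.972
ΔR = 0.972 − 0.696 = 0.276

0.276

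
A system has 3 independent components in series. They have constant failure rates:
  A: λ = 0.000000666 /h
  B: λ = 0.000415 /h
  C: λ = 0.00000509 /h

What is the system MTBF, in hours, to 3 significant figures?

Series of exponential components: λ_sys = Σ λ_i
λ_sys = 0.000000666 + 0.000415 + 0.00000509 = 4.2076e-04 /h
MTBF = 1 / λ_sys = 2380 h

2380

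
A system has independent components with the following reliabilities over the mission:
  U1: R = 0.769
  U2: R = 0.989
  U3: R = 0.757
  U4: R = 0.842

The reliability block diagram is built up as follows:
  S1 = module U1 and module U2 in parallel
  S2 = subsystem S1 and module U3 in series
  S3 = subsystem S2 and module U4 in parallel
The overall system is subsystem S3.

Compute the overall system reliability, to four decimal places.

0.9613

Parallel (U1 and U2): 1 − (1 − 0.769000)(1 − 0.989000) = 0.997459
Series ([0.997459] and U3): 0.997459 × 0.757000 = 0.755076
Parallel ([0.755076] and U4): 1 − (1 − 0.755076)(1 − 0.842000) = 0.9613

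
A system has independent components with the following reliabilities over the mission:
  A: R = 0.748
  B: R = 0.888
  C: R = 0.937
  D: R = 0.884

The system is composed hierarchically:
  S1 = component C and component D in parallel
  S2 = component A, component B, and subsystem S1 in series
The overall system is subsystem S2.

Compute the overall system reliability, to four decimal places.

Parallel (C and D): 1 − (1 − 0.937000)(1 − 0.884000) = 0.992692
Series (A, B, and [0.992692]): 0.748000 × 0.888000 × 0.992692 = 0.6594

0.6594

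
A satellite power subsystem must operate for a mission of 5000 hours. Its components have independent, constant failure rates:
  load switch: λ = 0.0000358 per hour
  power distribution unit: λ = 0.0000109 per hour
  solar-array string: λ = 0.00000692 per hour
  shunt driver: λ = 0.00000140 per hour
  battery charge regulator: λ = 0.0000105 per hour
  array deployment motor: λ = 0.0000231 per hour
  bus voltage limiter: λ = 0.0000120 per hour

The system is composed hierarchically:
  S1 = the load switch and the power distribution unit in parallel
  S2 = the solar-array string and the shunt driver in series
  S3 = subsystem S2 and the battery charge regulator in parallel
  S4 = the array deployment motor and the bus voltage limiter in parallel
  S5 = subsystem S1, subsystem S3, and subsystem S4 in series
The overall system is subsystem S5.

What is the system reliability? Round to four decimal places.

0.9830

R(load switch) = exp(−0.0000358 × 5000) = 0.836106
R(power distribution unit) = exp(−0.0000109 × 5000) = 0.946959
R(solar-array string) = exp(−0.00000692 × 5000) = 0.965992
R(shunt driver) = exp(−0.00000140 × 5000) = 0.993024
R(battery charge regulator) = exp(−0.0000105 × 5000) = 0.948854
R(array deployment motor) = exp(−0.0000231 × 5000) = 0.890921
R(bus voltage limiter) = exp(−0.0000120 × 5000) = 0.941765
Parallel (load switch and power distribution unit): 1 − (1 − 0.836106)(1 − 0.946959) = 0.991307
Series (solar-array string and shunt driver): 0.965992 × 0.993024 = 0.959253
Parallel ([0.959253] and battery charge regulator): 1 − (1 − 0.959253)(1 − 0.948854) = 0.997916
Parallel (array deployment motor and bus voltage limiter): 1 − (1 − 0.890921)(1 − 0.941765) = 0.993648
Series ([0.991307], [0.997916], and [0.993648]): 0.991307 × 0.997916 × 0.993648 = 0.9830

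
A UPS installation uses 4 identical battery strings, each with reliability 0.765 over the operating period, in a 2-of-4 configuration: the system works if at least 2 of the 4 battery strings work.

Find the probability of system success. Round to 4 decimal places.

0.9572

R = Σ_{i=2}^{4} C(4,i) p^i (1−p)^{4−i} with p = 0.765
C(4,2)·0.765^2·0.235^2 = 0.193914
C(4,3)·0.765^3·0.235^1 = 0.420835
C(4,4)·0.765^4·0.235^0 = 0.342488
Sum = 0.9572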